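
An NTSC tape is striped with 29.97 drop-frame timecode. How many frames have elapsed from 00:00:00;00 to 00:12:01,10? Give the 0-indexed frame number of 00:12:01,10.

21618

As if non-drop at 30 labels/s: (0 × 3600 + 12 × 60 + 1) × 30 + 10 = 21640.
Minute boundaries passed: 12; those not divisible by 10: 12 − 1 = 11; dropped labels = 2 × 11 = 22.
Actual frame index = 21640 − 22 = 21618.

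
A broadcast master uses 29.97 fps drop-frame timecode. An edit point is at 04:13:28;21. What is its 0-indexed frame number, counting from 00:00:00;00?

455805

Complete 10-minute blocks: 25, each 17982 frames → 449550.
Remaining 3 whole minutes in the current block: 1800 + 2 × 1798 = 5396 frames.
Within the current minute: 28 × 30 + 21 − 2 = 859 (labels ;00/;01 skipped at this minute). Total = 449550 + 5396 + 859 = 455805.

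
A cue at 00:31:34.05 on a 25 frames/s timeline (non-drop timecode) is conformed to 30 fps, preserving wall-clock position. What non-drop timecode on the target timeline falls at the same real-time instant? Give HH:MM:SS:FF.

Source frame index: (0×3600 + 31×60 + 34) × 25 + 5 = 47355.
Real time: 47355 / (25) = 9471/5 s.
Target frame: (9471/5) × (30) = 56826.
At 30 labels/s: frame 56826 → 00:31:34:06.

00:31:34:06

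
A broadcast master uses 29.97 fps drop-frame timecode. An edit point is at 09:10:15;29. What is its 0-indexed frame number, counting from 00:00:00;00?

989489

As if non-drop at 30 labels/s: (9 × 3600 + 10 × 60 + 15) × 30 + 29 = 990479.
Minute boundaries passed: 550; those not divisible by 10: 550 − 55 = 495; dropped labels = 2 × 495 = 990.
Actual frame index = 990479 − 990 = 989489.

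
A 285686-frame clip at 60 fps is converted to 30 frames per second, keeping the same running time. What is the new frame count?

142843 frames

Target frames = source frames × (target rate / source rate) = 285686 × (30)/(60) = 285686 × 1/2 = 142843.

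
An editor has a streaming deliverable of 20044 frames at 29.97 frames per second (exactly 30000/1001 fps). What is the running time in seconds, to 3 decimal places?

668.801 seconds

Running time = 20044 × 1001/30000 = 5016011/7500 s ≈ 668.801 s.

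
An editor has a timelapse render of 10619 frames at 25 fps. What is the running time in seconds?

Running time = 10619 / (25) = 424.76 s.

424.76 seconds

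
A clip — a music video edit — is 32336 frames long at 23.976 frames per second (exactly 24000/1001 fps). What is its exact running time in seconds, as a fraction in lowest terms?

2023021/1500 seconds

Running time = 32336 ÷ (24000/1001) = 32336 × 1001/24000 = 2023021/1500 s.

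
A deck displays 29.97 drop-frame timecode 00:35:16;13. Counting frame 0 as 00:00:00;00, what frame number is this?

Complete 10-minute blocks: 3, each 17982 frames → 53946.
Remaining 5 whole minutes in the current block: 1800 + 4 × 1798 = 8992 frames.
Within the current minute: 16 × 30 + 13 − 2 = 491 (labels ;00/;01 skipped at this minute). Total = 53946 + 8992 + 491 = 63429.

63429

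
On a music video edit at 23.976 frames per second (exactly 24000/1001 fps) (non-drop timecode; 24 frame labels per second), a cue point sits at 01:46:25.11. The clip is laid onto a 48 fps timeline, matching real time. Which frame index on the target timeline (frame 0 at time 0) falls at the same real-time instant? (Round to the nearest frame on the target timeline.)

frame 306809

Source frame index: (1×3600 + 46×60 + 25) × 24 + 11 = 153251.
Real time: 153251 / (24000/1001) = 153404251/24000 s.
Target frame: (153404251/24000) × (48) = 153404251/500 ≈ 306808.502 → 306809.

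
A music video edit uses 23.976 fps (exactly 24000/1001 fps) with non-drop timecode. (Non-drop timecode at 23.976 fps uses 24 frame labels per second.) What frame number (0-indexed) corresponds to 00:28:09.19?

frame 40555

Total seconds to the label: (0 × 3600 + 28 × 60 + 9) = 1689.
Frame index = 1689 × 24 + 19 = 40555.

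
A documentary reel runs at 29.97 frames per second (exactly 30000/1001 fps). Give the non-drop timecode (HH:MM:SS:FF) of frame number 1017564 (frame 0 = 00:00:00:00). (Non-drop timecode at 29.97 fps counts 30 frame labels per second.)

09:25:18:24

1017564 ÷ 30 = 33918 full seconds, remainder 24 frames.
33918 s = 9 h 25 min 18 s.
Timecode: 09:25:18:24.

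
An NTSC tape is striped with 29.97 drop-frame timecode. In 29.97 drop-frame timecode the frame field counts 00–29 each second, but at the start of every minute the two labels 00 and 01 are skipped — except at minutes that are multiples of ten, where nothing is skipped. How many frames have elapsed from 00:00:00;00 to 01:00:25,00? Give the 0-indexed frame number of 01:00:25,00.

108642

As if non-drop at 30 labels/s: (1 × 3600 + 0 × 60 + 25) × 30 + 0 = 108750.
Minute boundaries passed: 60; those not divisible by 10: 60 − 6 = 54; dropped labels = 2 × 54 = 108.
Actual frame index = 108750 − 108 = 108642.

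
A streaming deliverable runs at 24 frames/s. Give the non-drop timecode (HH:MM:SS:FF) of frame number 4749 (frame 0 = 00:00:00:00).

4749 ÷ 24 = 197 full seconds, remainder 21 frames.
197 s = 0 h 3 min 17 s.
Timecode: 00:03:17:21.

00:03:17:21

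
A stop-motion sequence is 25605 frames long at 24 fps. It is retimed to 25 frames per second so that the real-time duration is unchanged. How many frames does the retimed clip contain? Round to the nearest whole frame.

26672 frames

Frames at target rate = 25605 × (25) / (24) = 213375/8 ≈ 26671.875.
Nearest whole frame: 26672.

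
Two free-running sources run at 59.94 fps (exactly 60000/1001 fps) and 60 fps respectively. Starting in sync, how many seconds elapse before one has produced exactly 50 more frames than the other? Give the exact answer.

5005/6 seconds

The gap grows by |60 − 60000/1001| = 60/1001 frames per second.
Time for a 50-frame gap: 50 ÷ (60/1001) = 5005/6 s.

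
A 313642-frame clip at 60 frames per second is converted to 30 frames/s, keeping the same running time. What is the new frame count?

156821 frames

Target frames = source frames × (target rate / source rate) = 313642 × (30)/(60) = 313642 × 1/2 = 156821.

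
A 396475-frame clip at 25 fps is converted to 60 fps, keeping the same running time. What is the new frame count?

951540 frames

Frames at target rate = 396475 × (60) / (25) = 951540.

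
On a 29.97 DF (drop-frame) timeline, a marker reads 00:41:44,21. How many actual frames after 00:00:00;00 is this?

75067

Complete 10-minute blocks: 4, each 17982 frames → 71928.
Remaining 1 whole minute in the current block: 1800 + 0 × 1798 = 1800 frames.
Within the current minute: 44 × 30 + 21 − 2 = 1339 (labels ;00/;01 skipped at this minute). Total = 71928 + 1800 + 1339 = 75067.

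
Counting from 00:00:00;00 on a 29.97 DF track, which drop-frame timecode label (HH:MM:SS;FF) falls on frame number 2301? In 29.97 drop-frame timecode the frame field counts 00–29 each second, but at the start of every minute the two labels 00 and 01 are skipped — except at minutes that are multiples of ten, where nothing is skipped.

Each 10-minute DF block holds 10 × 60 × 30 − 9 × 2 = 17982 frames. 2301 ÷ 17982 → 0 full blocks, remainder 2301.
Within the partial block the first minute is 1800 frames and each further minute 1798, so 1 further minute boundary passed. Total skipped labels = 18 × 0 + 2 × 1 = 2.
Non-drop label index = 2301 + 2 = 2303; at 30 labels/s that is 00:01:16:23, i.e. DF 00:01:16;23.

00:01:16;23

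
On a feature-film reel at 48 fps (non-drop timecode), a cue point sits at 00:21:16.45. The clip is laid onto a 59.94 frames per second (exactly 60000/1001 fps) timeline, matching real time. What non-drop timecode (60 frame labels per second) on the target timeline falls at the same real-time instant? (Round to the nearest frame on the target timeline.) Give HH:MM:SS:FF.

Source frame index: (0×3600 + 21×60 + 16) × 48 + 45 = 61293.
Real time: 61293 / (48) = 20431/16 s.
Target frame: (20431/16) × (60000/1001) = 76616250/1001 ≈ 76539.710 → 76540.
At 60 labels/s: frame 76540 → 00:21:15:40.

00:21:15:40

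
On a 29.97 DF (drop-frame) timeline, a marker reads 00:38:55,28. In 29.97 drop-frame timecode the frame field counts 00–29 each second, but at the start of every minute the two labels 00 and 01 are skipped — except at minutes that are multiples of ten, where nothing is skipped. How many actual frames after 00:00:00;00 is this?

As if non-drop at 30 labels/s: (0 × 3600 + 38 × 60 + 55) × 30 + 28 = 70078.
Minute boundaries passed: 38; those not divisible by 10: 38 − 3 = 35; dropped labels = 2 × 35 = 70.
Actual frame index = 70078 − 70 = 70008.

70008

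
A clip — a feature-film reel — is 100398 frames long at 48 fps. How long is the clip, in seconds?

Running time = 100398 / (48) = 2091.625 s.

2091.625 seconds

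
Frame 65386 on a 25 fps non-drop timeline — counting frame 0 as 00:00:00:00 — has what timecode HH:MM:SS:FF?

65386 ÷ 25 = 2615 full seconds, remainder 11 frames.
2615 s = 0 h 43 min 35 s.
Timecode: 00:43:35:11.

00:43:35:11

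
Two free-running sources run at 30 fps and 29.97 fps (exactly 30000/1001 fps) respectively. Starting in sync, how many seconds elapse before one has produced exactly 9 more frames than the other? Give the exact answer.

The gap grows by |30000/1001 − 30| = 30/1001 frames per second.
Time for a 9-frame gap: 9 ÷ (30/1001) = 300.3 s.

300.3 seconds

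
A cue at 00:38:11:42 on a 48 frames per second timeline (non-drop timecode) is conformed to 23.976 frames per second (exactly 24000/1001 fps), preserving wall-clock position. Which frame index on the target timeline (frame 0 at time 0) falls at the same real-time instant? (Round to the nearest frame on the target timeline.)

frame 54950

Source frame index: (0×3600 + 38×60 + 11) × 48 + 42 = 110010.
Real time: 110010 / (48) = 18335/8 s.
Target frame: (18335/8) × (24000/1001) = 55005000/1001 ≈ 54950.050 → 54950.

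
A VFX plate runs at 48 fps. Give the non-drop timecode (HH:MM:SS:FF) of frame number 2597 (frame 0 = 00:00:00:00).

00:00:54:05

2597 ÷ 48 = 54 full seconds, remainder 5 frames.
54 s = 0 h 0 min 54 s.
Timecode: 00:00:54:05.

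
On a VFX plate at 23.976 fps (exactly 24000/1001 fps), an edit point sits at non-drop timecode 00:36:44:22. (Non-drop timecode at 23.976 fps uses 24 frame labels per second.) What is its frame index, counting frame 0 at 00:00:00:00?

frame 52918

Total seconds to the label: (0 × 3600 + 36 × 60 + 44) = 2204.
Frame index = 2204 × 24 + 22 = 52918.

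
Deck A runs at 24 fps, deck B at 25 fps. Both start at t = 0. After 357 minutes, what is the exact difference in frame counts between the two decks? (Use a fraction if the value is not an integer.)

21420 frames

357 min = 21420 s.
A emits 24 × 21420 = 514080 frames; B emits 25 × 21420 = 535500.
Difference = 21420 frames; B is ahead of A.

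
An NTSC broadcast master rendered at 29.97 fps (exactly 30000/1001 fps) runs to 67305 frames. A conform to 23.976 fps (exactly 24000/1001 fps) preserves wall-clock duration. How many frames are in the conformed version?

53844 frames

Target frames = source frames × (target rate / source rate) = 67305 × (24000/1001)/(30000/1001) = 67305 × 4/5 = 53844.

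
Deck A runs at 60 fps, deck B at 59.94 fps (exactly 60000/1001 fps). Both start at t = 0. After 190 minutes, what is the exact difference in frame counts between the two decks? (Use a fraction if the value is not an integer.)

684000/1001 frames

190 min = 11400 s.
A emits 60 × 11400 = 684000 frames; B emits 60000/1001 × 11400 = 684000000/1001.
Difference = 684000/1001 frames (≈ 683.3167); B is behind A.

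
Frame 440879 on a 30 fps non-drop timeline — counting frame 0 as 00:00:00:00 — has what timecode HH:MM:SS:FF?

04:04:55:29

440879 ÷ 30 = 14695 full seconds, remainder 29 frames.
14695 s = 4 h 4 min 55 s.
Timecode: 04:04:55:29.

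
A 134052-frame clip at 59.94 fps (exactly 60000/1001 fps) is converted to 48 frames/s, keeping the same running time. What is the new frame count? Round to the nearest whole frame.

107349 frames

Frames at target rate = 134052 × (48) / (60000/1001) = 67093026/625 ≈ 107348.842.
Nearest whole frame: 107349.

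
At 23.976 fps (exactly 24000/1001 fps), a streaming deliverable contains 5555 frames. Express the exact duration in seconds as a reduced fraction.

1112111/4800 seconds

Running time = 5555 ÷ (24000/1001) = 5555 × 1001/24000 = 1112111/4800 s.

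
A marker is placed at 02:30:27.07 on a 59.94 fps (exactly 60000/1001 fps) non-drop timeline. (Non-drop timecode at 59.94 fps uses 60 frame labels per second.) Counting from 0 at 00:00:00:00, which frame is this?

Total seconds to the label: (2 × 3600 + 30 × 60 + 27) = 9027.
Frame index = 9027 × 60 + 7 = 541627.

frame 541627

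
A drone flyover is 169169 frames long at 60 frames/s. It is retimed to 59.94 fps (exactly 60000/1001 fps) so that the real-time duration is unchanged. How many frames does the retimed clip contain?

169000 frames

Target frames = source frames × (target rate / source rate) = 169169 × (60000/1001)/(60) = 169169 × 1000/1001 = 169000.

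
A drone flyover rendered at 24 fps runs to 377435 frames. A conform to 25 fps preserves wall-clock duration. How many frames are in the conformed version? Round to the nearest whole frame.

393161 frames

Frames at target rate = 377435 × (25) / (24) = 9435875/24 ≈ 393161.458.
Nearest whole frame: 393161.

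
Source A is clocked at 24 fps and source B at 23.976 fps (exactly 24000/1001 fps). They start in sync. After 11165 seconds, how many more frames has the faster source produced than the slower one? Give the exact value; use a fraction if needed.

A emits 24 × 11165 = 267960 frames; B emits 24000/1001 × 11165 = 3480000/13.
Difference = 3480/13 frames (≈ 267.6923); B is behind A.

3480/13 frames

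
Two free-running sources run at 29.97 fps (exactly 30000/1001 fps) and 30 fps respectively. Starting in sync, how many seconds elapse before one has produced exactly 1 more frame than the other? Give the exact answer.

1001/30 seconds

The gap grows by |30 − 30000/1001| = 30/1001 frames per second.
Time for a 1-frame gap: 1 ÷ (30/1001) = 1001/30 s.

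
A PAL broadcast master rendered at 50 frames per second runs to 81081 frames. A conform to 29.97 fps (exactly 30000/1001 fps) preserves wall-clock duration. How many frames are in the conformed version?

Target frames = source frames × (target rate / source rate) = 81081 × (30000/1001)/(50) = 81081 × 600/1001 = 48600.

48600 frames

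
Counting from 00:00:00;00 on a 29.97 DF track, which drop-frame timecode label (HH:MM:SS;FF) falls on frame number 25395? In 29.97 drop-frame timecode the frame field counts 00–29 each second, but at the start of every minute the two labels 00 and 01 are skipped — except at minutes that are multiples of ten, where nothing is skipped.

00:14:07;11

Each 10-minute DF block holds 10 × 60 × 30 − 9 × 2 = 17982 frames. 25395 ÷ 17982 → 1 full block, remainder 7413.
Within the partial block the first minute is 1800 frames and each further minute 1798, so 4 further minute boundaries passed. Total skipped labels = 18 × 1 + 2 × 4 = 26.
Non-drop label index = 25395 + 26 = 25421; at 30 labels/s that is 00:14:07:11, i.e. DF 00:14:07;11.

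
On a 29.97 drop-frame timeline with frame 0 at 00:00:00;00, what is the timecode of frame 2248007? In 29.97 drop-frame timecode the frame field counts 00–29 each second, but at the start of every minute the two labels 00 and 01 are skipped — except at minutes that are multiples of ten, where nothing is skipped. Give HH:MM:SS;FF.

Ten DF minutes hold 17982 frames, so frame 2248007 lies in block 125 (frames 2247750–2265731) with 257 frames into that block.
The block's first minute is 1800 frames and the rest 1798 each; 257 frames reaches minute 0, so 125 × 18 + 0 × 2 = 2250 labels have been skipped so far.
Adding those back, label number 2248007 + 2250 = 2250257 at 30 labels/s is 75008 s + 17 f = 20 h 50 min 8 s frame 17, i.e. 20:50:08;17.

20:50:08;17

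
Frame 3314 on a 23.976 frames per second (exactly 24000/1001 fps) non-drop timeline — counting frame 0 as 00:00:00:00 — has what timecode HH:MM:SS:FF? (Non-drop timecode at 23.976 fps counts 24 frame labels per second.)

3314 ÷ 24 = 138 full seconds, remainder 2 frames.
138 s = 0 h 2 min 18 s.
Timecode: 00:02:18:02.

00:02:18:02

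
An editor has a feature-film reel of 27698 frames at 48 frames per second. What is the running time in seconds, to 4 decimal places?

Running time = 27698 × 1/48 = 13849/24 s ≈ 577.0417 s.

577.0417 seconds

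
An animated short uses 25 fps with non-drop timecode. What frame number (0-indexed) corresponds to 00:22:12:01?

Total seconds to the label: (0 × 3600 + 22 × 60 + 12) = 1332.
Frame index = 1332 × 25 + 1 = 33301.

frame 33301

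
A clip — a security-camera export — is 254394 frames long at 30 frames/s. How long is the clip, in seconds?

Running time = 254394 / (30) = 8479.8 s.

8479.8 seconds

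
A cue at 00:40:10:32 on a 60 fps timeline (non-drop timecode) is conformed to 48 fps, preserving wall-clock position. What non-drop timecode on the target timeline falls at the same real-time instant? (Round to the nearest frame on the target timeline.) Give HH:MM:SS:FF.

Source frame index: (0×3600 + 40×60 + 10) × 60 + 32 = 144632.
Real time: 144632 / (60) = 36158/15 s.
Target frame: (36158/15) × (48) = 578528/5 ≈ 115705.600 → 115706.
At 48 labels/s: frame 115706 → 00:40:10:26.

00:40:10:26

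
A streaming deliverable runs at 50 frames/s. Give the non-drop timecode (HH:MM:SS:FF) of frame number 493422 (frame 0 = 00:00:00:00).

493422 ÷ 50 = 9868 full seconds, remainder 22 frames.
9868 s = 2 h 44 min 28 s.
Timecode: 02:44:28:22.

02:44:28:22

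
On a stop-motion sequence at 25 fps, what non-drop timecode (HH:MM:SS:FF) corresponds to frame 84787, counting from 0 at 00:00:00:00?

00:56:31:12

84787 ÷ 25 = 3391 full seconds, remainder 12 frames.
3391 s = 0 h 56 min 31 s.
Timecode: 00:56:31:12.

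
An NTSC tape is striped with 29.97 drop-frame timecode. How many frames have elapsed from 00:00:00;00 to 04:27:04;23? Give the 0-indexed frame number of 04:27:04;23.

480261

As if non-drop at 30 labels/s: (4 × 3600 + 27 × 60 + 4) × 30 + 23 = 480743.
Minute boundaries passed: 267; those not divisible by 10: 267 − 26 = 241; dropped labels = 2 × 241 = 482.
Actual frame index = 480743 − 482 = 480261.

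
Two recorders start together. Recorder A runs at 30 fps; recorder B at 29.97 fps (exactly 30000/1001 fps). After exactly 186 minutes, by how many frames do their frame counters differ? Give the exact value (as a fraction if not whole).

186 min = 11160 s.
A emits 30 × 11160 = 334800 frames; B emits 30000/1001 × 11160 = 334800000/1001.
Difference = 334800/1001 frames (≈ 334.4655); B is behind A.

334800/1001 frames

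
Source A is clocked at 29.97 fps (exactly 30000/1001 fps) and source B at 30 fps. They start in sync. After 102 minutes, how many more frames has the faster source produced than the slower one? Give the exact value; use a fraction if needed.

183600/1001 frames

102 min = 6120 s.
A emits 30000/1001 × 6120 = 183600000/1001 frames; B emits 30 × 6120 = 183600.
Difference = 183600/1001 frames (≈ 183.4166); B is ahead of A.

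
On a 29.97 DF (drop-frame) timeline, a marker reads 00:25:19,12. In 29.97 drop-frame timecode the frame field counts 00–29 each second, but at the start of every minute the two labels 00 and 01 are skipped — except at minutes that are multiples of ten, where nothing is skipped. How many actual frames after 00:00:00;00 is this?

Complete 10-minute blocks: 2, each 17982 frames → 35964.
Remaining 5 whole minutes in the current block: 1800 + 4 × 1798 = 8992 frames.
Within the current minute: 19 × 30 + 12 − 2 = 580 (labels ;00/;01 skipped at this minute). Total = 35964 + 8992 + 580 = 45536.

45536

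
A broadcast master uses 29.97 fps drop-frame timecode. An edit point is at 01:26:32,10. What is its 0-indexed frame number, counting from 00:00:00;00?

155614

Complete 10-minute blocks: 8, each 17982 frames → 143856.
Remaining 6 whole minutes in the current block: 1800 + 5 × 1798 = 10790 frames.
Within the current minute: 32 × 30 + 10 − 2 = 968 (labels ;00/;01 skipped at this minute). Total = 143856 + 10790 + 968 = 155614.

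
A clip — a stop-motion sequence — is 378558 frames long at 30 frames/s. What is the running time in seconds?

Running time = 378558 / (30) = 12618.6 s.

12618.6 seconds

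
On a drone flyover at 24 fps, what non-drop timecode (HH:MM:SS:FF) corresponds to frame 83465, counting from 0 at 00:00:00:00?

83465 ÷ 24 = 3477 full seconds, remainder 17 frames.
3477 s = 0 h 57 min 57 s.
Timecode: 00:57:57:17.

00:57:57:17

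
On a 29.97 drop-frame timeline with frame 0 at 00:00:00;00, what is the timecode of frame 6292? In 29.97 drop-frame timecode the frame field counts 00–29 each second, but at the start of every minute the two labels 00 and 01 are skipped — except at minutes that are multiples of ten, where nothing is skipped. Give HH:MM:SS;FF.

00:03:29;28

Each 10-minute DF block holds 10 × 60 × 30 − 9 × 2 = 17982 frames. 6292 ÷ 17982 → 0 full blocks, remainder 6292.
Within the partial block the first minute is 1800 frames and each further minute 1798, so 3 further minute boundaries passed. Total skipped labels = 18 × 0 + 2 × 3 = 6.
Non-drop label index = 6292 + 6 = 6298; at 30 labels/s that is 00:03:29:28, i.e. DF 00:03:29;28.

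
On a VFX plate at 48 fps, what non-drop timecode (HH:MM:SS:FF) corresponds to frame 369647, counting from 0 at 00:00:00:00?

02:08:20:47

369647 ÷ 48 = 7700 full seconds, remainder 47 frames.
7700 s = 2 h 8 min 20 s.
Timecode: 02:08:20:47.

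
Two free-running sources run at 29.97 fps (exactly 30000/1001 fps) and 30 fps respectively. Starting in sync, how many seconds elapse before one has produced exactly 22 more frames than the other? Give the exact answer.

The gap grows by |30 − 30000/1001| = 30/1001 frames per second.
Time for a 22-frame gap: 22 ÷ (30/1001) = 11011/15 s.

11011/15 seconds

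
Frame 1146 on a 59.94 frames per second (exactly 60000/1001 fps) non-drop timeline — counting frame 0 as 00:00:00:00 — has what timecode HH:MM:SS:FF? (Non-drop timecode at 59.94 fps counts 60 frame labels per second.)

1146 ÷ 60 = 19 full seconds, remainder 6 frames.
19 s = 0 h 0 min 19 s.
Timecode: 00:00:19:06.

00:00:19:06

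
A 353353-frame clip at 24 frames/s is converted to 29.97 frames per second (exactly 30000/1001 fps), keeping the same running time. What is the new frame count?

441250 frames

Target frames = source frames × (target rate / source rate) = 353353 × (30000/1001)/(24) = 353353 × 1250/1001 = 441250.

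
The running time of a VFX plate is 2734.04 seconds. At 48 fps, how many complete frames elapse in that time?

131233 frames

Frames = 2734.04 × 48 = 3280848/25 ≈ 131233.9200.
Complete frames: 131233.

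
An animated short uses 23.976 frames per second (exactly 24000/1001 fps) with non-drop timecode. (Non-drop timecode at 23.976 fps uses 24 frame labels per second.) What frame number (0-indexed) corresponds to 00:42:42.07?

frame 61495

Total seconds to the label: (0 × 3600 + 42 × 60 + 42) = 2562.
Frame index = 2562 × 24 + 7 = 61495.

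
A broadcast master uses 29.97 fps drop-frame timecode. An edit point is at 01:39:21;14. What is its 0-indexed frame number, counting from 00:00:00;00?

178664

As if non-drop at 30 labels/s: (1 × 3600 + 39 × 60 + 21) × 30 + 14 = 178844.
Minute boundaries passed: 99; those not divisible by 10: 99 − 9 = 90; dropped labels = 2 × 90 = 180.
Actual frame index = 178844 − 180 = 178664.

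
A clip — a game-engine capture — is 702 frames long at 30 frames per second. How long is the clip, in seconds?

Running time = 702 / (30) = 23.4 s.

23.4 seconds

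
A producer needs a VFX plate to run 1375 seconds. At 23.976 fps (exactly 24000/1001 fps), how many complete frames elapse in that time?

Frames = 1375 × 24000/1001 = 3000000/91 ≈ 32967.0330.
Complete frames: 32967.

32967 frames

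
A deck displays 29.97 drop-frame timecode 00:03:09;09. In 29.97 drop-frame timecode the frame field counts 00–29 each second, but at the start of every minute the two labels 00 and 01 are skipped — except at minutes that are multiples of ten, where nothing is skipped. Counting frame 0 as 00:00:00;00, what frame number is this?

5673

Complete 10-minute blocks: 0, each 17982 frames → 0.
Remaining 3 whole minutes in the current block: 1800 + 2 × 1798 = 5396 frames.
Within the current minute: 9 × 30 + 9 − 2 = 277 (labels ;00/;01 skipped at this minute). Total = 0 + 5396 + 277 = 5673.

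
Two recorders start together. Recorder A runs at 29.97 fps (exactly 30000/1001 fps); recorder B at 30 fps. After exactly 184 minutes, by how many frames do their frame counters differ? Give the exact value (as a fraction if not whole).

331200/1001 frames

184 min = 11040 s.
A emits 30000/1001 × 11040 = 331200000/1001 frames; B emits 30 × 11040 = 331200.
Difference = 331200/1001 frames (≈ 330.8691); B is ahead of A.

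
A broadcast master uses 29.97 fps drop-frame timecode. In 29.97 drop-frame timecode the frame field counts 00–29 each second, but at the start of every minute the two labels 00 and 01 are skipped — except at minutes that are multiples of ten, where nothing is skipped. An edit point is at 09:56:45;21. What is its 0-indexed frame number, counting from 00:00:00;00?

Complete 10-minute blocks: 59, each 17982 frames → 1060938.
Remaining 6 whole minutes in the current block: 1800 + 5 × 1798 = 10790 frames.
Within the current minute: 45 × 30 + 21 − 2 = 1369 (labels ;00/;01 skipped at this minute). Total = 1060938 + 10790 + 1369 = 1073097.

1073097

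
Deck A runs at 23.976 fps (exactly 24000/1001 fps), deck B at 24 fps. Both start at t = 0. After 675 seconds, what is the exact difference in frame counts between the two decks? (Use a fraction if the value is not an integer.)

16200/1001 frames

A emits 24000/1001 × 675 = 16200000/1001 frames; B emits 24 × 675 = 16200.
Difference = 16200/1001 frames (≈ 16.1838); B is ahead of A.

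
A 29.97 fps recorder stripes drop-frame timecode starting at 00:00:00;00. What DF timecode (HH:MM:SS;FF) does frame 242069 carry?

Each 10-minute DF block holds 10 × 60 × 30 − 9 × 2 = 17982 frames. 242069 ÷ 17982 → 13 full blocks, remainder 8303.
Within the partial block the first minute is 1800 frames and each further minute 1798, so 4 further minute boundaries passed. Total skipped labels = 18 × 13 + 2 × 4 = 242.
Non-drop label index = 242069 + 242 = 242311; at 30 labels/s that is 02:14:37:01, i.e. DF 02:14:37;01.

02:14:37;01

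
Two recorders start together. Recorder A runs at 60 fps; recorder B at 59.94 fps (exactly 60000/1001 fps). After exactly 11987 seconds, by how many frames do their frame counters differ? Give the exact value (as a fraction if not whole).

719220/1001 frames

A emits 60 × 11987 = 719220 frames; B emits 60000/1001 × 11987 = 719220000/1001.
Difference = 719220/1001 frames (≈ 718.5015); B is behind A.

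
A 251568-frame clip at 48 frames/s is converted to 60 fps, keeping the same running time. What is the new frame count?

314460 frames

Target frames = source frames × (target rate / source rate) = 251568 × (60)/(48) = 251568 × 5/4 = 314460.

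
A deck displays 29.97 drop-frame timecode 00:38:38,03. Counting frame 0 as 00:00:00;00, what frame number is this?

69473

As if non-drop at 30 labels/s: (0 × 3600 + 38 × 60 + 38) × 30 + 3 = 69543.
Minute boundaries passed: 38; those not divisible by 10: 38 − 3 = 35; dropped labels = 2 × 35 = 70.
Actual frame index = 69543 − 70 = 69473.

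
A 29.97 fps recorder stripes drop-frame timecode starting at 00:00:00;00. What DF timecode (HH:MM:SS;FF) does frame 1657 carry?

00:00:55;07

Ten DF minutes hold 17982 frames, so frame 1657 lies in block 0 (frames 0–17981) with 1657 frames into that block.
The block's first minute is 1800 frames and the rest 1798 each; 1657 frames reaches minute 0, so 0 × 18 + 0 × 2 = 0 labels have been skipped so far.
Adding those back, label number 1657 + 0 = 1657 at 30 labels/s is 55 s + 7 f = 0 h 0 min 55 s frame 7, i.e. 00:00:55;07.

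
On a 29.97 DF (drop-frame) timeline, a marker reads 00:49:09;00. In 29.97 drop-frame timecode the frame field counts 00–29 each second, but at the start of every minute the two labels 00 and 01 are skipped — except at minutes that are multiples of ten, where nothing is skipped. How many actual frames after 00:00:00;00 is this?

As if non-drop at 30 labels/s: (0 × 3600 + 49 × 60 + 9) × 30 + 0 = 88470.
Minute boundaries passed: 49; those not divisible by 10: 49 − 4 = 45; dropped labels = 2 × 45 = 90.
Actual frame index = 88470 − 90 = 88380.

88380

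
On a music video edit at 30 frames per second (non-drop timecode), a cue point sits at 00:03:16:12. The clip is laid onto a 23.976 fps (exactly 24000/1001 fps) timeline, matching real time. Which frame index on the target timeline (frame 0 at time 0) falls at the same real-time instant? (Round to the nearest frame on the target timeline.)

frame 4709

Source frame index: (0×3600 + 3×60 + 16) × 30 + 12 = 5892.
Real time: 5892 / (30) = 982/5 s.
Target frame: (982/5) × (24000/1001) = 4713600/1001 ≈ 4708.891 → 4709.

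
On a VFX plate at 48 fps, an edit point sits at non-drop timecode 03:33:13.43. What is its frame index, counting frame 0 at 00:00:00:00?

frame 614107

Total seconds to the label: (3 × 3600 + 33 × 60 + 13) = 12793.
Frame index = 12793 × 48 + 43 = 614107.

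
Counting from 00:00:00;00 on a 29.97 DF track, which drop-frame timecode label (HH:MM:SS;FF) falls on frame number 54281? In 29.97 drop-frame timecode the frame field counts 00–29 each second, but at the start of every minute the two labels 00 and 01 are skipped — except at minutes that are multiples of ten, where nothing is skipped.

00:30:11;05

Ten DF minutes hold 17982 frames, so frame 54281 lies in block 3 (frames 53946–71927) with 335 frames into that block.
The block's first minute is 1800 frames and the rest 1798 each; 335 frames reaches minute 0, so 3 × 18 + 0 × 2 = 54 labels have been skipped so far.
Adding those back, label number 54281 + 54 = 54335 at 30 labels/s is 1811 s + 5 f = 0 h 30 min 11 s frame 5, i.e. 00:30:11;05.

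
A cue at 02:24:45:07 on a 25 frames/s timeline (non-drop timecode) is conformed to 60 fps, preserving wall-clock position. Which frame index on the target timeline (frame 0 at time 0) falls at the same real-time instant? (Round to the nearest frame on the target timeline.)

frame 521117

Source frame index: (2×3600 + 24×60 + 45) × 25 + 7 = 217132.
Real time: 217132 / (25) = 217132/25 s.
Target frame: (217132/25) × (60) = 2605584/5 ≈ 521116.800 → 521117.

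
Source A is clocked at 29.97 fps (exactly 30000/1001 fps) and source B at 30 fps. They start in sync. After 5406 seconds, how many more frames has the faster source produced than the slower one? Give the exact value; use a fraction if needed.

A emits 30000/1001 × 5406 = 162180000/1001 frames; B emits 30 × 5406 = 162180.
Difference = 162180/1001 frames (≈ 162.0180); B is ahead of A.

162180/1001 frames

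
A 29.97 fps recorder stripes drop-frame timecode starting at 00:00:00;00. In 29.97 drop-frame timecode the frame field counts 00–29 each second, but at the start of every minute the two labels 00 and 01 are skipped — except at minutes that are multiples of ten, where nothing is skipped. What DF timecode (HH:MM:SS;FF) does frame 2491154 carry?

23:05:21;18

Ten DF minutes hold 17982 frames, so frame 2491154 lies in block 138 (frames 2481516–2499497) with 9638 frames into that block.
The block's first minute is 1800 frames and the rest 1798 each; 9638 frames reaches minute 5, so 138 × 18 + 5 × 2 = 2494 labels have been skipped so far.
Adding those back, label number 2491154 + 2494 = 2493648 at 30 labels/s is 83121 s + 18 f = 23 h 5 min 21 s frame 18, i.e. 23:05:21;18.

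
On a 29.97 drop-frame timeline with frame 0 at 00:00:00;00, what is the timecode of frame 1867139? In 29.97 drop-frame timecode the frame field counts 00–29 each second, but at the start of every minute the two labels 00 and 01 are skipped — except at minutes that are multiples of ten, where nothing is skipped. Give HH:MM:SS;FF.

17:18:20;09

Ten DF minutes hold 17982 frames, so frame 1867139 lies in block 103 (frames 1852146–1870127) with 14993 frames into that block.
The block's first minute is 1800 frames and the rest 1798 each; 14993 frames reaches minute 8, so 103 × 18 + 8 × 2 = 1870 labels have been skipped so far.
Adding those back, label number 1867139 + 1870 = 1869009 at 30 labels/s is 62300 s + 9 f = 17 h 18 min 20 s frame 9, i.e. 17:18:20;09.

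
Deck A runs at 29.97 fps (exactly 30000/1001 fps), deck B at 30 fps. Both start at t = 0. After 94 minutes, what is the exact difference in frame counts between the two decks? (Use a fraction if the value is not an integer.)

94 min = 5640 s.
A emits 30000/1001 × 5640 = 169200000/1001 frames; B emits 30 × 5640 = 169200.
Difference = 169200/1001 frames (≈ 169.0310); B is ahead of A.

169200/1001 frames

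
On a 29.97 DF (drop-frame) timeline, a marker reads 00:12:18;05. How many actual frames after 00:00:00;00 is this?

Complete 10-minute blocks: 1, each 17982 frames → 17982.
Remaining 2 whole minutes in the current block: 1800 + 1 × 1798 = 3598 frames.
Within the current minute: 18 × 30 + 5 − 2 = 543 (labels ;00/;01 skipped at this minute). Total = 17982 + 3598 + 543 = 22123.

22123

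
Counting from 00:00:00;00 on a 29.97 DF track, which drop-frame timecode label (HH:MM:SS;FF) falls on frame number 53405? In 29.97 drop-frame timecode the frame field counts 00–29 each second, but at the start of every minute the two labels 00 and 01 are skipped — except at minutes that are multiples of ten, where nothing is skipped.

00:29:41;29

Each 10-minute DF block holds 10 × 60 × 30 − 9 × 2 = 17982 frames. 53405 ÷ 17982 → 2 full blocks, remainder 17441.
Within the partial block the first minute is 1800 frames and each further minute 1798, so 9 further minute boundaries passed. Total skipped labels = 18 × 2 + 2 × 9 = 54.
Non-drop label index = 53405 + 54 = 53459; at 30 labels/s that is 00:29:41:29, i.e. DF 00:29:41;29.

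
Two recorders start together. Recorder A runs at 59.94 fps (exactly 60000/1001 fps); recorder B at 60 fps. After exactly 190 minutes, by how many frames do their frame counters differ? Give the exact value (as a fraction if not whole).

190 min = 11400 s.
A emits 60000/1001 × 11400 = 684000000/1001 frames; B emits 60 × 11400 = 684000.
Difference = 684000/1001 frames (≈ 683.3167); B is ahead of A.

684000/1001 frames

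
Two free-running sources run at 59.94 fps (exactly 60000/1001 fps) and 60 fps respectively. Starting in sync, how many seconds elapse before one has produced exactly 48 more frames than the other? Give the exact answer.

The gap grows by |60 − 60000/1001| = 60/1001 frames per second.
Time for a 48-frame gap: 48 ÷ (60/1001) = 800.8 s.

800.8 seconds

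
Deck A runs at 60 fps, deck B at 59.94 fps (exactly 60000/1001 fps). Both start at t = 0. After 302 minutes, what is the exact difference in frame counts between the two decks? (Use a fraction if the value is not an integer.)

1087200/1001 frames

302 min = 18120 s.
A emits 60 × 18120 = 1087200 frames; B emits 60000/1001 × 18120 = 1087200000/1001.
Difference = 1087200/1001 frames (≈ 1086.1139); B is behind A.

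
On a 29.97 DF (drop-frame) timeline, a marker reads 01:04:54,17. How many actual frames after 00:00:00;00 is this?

116721

Complete 10-minute blocks: 6, each 17982 frames → 107892.
Remaining 4 whole minutes in the current block: 1800 + 3 × 1798 = 7194 frames.
Within the current minute: 54 × 30 + 17 − 2 = 1635 (labels ;00/;01 skipped at this minute). Total = 107892 + 7194 + 1635 = 116721.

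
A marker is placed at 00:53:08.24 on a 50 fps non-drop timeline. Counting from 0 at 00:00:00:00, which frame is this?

Total seconds to the label: (0 × 3600 + 53 × 60 + 8) = 3188.
Frame index = 3188 × 50 + 24 = 159424.

frame 159424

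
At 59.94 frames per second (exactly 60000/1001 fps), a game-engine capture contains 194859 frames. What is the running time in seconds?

Running time = 194859 / (60000/1001) = 3250.89765 s.

3250.89765 seconds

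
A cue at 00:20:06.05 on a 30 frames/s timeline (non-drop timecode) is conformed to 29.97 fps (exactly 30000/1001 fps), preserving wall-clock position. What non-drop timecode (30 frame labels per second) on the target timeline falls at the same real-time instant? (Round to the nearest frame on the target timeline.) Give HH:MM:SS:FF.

Source frame index: (0×3600 + 20×60 + 6) × 30 + 5 = 36185.
Real time: 36185 / (30) = 7237/6 s.
Target frame: (7237/6) × (30000/1001) = 36185000/1001 ≈ 36148.851 → 36149.
At 30 labels/s: frame 36149 → 00:20:04:29.

00:20:04:29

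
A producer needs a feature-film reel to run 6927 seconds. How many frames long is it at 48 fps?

Frames = 6927 × 48 = 332496.

332496 frames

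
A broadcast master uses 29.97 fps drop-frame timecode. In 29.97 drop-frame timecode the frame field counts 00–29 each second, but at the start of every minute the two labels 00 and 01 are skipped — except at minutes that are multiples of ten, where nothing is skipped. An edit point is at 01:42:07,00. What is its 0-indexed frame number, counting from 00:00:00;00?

Complete 10-minute blocks: 10, each 17982 frames → 179820.
Remaining 2 whole minutes in the current block: 1800 + 1 × 1798 = 3598 frames.
Within the current minute: 7 × 30 + 0 − 2 = 208 (labels ;00/;01 skipped at this minute). Total = 179820 + 3598 + 208 = 183626.

183626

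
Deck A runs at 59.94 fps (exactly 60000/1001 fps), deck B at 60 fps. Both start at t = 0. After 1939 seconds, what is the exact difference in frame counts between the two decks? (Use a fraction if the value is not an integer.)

16620/143 frames

A emits 60000/1001 × 1939 = 16620000/143 frames; B emits 60 × 1939 = 116340.
Difference = 16620/143 frames (≈ 116.2238); B is ahead of A.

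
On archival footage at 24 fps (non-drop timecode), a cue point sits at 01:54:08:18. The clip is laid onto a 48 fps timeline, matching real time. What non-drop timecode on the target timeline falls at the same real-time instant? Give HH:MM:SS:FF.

Source frame index: (1×3600 + 54×60 + 8) × 24 + 18 = 164370.
Real time: 164370 / (24) = 27395/4 s.
Target frame: (27395/4) × (48) = 328740.
At 48 labels/s: frame 328740 → 01:54:08:36.

01:54:08:36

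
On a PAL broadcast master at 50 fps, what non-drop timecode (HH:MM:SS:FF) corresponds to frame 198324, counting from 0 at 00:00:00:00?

198324 ÷ 50 = 3966 full seconds, remainder 24 frames.
3966 s = 1 h 6 min 6 s.
Timecode: 01:06:06:24.

01:06:06:24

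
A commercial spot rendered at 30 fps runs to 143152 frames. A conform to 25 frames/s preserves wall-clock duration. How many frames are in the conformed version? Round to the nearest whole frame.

Frames at target rate = 143152 × (25) / (30) = 357880/3 ≈ 119293.333.
Nearest whole frame: 119293.

119293 frames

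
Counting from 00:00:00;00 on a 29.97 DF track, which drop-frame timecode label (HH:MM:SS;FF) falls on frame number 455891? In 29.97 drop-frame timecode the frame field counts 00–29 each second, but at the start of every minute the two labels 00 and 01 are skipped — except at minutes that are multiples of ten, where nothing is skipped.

Each 10-minute DF block holds 10 × 60 × 30 − 9 × 2 = 17982 frames. 455891 ÷ 17982 → 25 full blocks, remainder 6341.
Within the partial block the first minute is 1800 frames and each further minute 1798, so 3 further minute boundaries passed. Total skipped labels = 18 × 25 + 2 × 3 = 456.
Non-drop label index = 455891 + 456 = 456347; at 30 labels/s that is 04:13:31:17, i.e. DF 04:13:31;17.

04:13:31;17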